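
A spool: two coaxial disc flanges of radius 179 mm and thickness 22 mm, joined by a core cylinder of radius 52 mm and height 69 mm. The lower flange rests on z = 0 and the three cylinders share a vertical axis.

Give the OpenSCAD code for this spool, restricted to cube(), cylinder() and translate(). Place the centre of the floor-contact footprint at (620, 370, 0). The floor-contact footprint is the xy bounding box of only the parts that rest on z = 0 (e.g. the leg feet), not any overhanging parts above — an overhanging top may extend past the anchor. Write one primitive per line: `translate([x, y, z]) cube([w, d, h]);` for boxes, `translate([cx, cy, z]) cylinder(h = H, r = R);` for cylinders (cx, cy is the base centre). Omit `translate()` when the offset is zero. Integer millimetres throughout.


translate([620, 370, 0]) cylinder(h = 22, r = 179);
translate([620, 370, 22]) cylinder(h = 69, r = 52);
translate([620, 370, 91]) cylinder(h = 22, r = 179);


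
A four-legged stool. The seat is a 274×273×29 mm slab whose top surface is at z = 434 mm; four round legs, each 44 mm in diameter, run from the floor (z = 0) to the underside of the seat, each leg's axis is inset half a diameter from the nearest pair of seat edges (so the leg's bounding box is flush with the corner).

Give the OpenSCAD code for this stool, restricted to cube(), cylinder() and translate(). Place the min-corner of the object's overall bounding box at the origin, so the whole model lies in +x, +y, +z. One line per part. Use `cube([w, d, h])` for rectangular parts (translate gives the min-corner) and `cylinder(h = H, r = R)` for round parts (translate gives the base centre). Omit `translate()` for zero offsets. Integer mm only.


translate([0, 0, 405]) cube([274, 273, 29]);
translate([22, 22, 0]) cylinder(h = 405, r = 22);
translate([252, 22, 0]) cylinder(h = 405, r = 22);
translate([22, 251, 0]) cylinder(h = 405, r = 22);
translate([252, 251, 0]) cylinder(h = 405, r = 22);


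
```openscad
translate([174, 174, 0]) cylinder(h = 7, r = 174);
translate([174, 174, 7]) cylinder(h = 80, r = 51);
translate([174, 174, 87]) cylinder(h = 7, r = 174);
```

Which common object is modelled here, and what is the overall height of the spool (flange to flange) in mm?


A spool. The overall height is 94 mm.

Three coaxial cylinders, large–small–large — a spool. Two 7 mm flanges and a 80 mm core give 7 + 80 + 7 = 94 mm.


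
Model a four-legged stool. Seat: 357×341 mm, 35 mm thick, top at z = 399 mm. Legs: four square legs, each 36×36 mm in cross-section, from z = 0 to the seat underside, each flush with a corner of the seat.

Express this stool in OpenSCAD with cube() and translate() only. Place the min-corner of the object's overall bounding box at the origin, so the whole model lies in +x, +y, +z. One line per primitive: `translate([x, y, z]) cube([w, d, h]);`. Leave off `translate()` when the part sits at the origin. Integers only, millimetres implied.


translate([0, 0, 364]) cube([357, 341, 35]);
cube([36, 36, 364]);
translate([321, 0, 0]) cube([36, 36, 364]);
translate([0, 305, 0]) cube([36, 36, 364]);
translate([321, 305, 0]) cube([36, 36, 364]);


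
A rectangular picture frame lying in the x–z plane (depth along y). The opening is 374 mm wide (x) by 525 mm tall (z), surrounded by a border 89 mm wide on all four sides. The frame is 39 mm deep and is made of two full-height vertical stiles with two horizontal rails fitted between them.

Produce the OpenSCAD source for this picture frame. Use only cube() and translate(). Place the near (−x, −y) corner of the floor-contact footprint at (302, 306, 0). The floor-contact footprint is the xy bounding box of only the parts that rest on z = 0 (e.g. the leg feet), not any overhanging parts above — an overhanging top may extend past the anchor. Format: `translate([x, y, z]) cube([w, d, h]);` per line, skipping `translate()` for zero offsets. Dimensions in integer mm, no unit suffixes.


translate([302, 306, 0]) cube([89, 39, 703]);
translate([765, 306, 0]) cube([89, 39, 703]);
translate([391, 306, 0]) cube([374, 39, 89]);
translate([391, 306, 614]) cube([374, 39, 89]);


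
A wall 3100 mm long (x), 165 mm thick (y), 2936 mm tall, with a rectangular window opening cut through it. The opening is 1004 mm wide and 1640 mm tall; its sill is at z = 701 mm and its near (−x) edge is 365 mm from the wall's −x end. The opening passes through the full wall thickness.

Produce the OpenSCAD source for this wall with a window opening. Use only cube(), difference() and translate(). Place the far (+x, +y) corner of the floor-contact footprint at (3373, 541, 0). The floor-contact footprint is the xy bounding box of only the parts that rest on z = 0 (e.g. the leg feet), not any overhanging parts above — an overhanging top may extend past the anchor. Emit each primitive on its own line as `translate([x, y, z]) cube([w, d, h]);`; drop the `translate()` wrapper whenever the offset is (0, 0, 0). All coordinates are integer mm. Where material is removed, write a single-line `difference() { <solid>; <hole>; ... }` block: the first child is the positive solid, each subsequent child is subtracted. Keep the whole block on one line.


difference() { translate([273, 376, 0]) cube([3100, 165, 2936]); translate([638, 376, 701]) cube([1004, 165, 1640]); }


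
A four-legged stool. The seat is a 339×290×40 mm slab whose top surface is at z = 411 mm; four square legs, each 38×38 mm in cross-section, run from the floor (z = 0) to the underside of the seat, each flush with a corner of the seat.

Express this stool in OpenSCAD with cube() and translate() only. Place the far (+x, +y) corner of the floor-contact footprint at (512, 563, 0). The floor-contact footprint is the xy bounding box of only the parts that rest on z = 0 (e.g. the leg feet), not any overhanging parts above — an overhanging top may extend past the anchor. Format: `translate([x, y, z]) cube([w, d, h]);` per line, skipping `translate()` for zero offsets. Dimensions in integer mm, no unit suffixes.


translate([173, 273, 371]) cube([339, 290, 40]);
translate([173, 273, 0]) cube([38, 38, 371]);
translate([474, 273, 0]) cube([38, 38, 371]);
translate([173, 525, 0]) cube([38, 38, 371]);
translate([474, 525, 0]) cube([38, 38, 371]);


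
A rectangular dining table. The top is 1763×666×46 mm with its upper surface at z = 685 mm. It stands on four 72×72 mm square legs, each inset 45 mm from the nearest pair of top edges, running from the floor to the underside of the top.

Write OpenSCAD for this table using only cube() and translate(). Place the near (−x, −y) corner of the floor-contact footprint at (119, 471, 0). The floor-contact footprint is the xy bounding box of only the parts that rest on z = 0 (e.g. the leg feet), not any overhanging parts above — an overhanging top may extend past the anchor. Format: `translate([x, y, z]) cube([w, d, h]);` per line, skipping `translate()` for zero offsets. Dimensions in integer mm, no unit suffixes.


// leg_h = 685 - 46 = 639
translate([74, 426, 639]) cube([1763, 666, 46]);
translate([119, 471, 0]) cube([72, 72, 639]);
translate([1720, 471, 0]) cube([72, 72, 639]);
translate([119, 975, 0]) cube([72, 72, 639]);
translate([1720, 975, 0]) cube([72, 72, 639]);


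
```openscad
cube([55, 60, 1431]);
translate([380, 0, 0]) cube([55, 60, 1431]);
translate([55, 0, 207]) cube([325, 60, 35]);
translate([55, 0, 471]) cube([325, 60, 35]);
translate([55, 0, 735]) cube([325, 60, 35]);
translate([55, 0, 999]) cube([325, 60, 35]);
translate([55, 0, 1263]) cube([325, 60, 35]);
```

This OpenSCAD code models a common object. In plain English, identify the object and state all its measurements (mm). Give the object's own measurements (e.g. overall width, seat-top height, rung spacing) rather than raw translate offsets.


A straight ladder. Two 55×60 mm vertical rails, 1431 mm tall, stand 435 mm apart (outside-to-outside) with their front faces coplanar on the −y side. 5 rungs, each 60 mm deep and 35 mm tall, span between the inner faces of the rails, front faces flush with the rails. The lowest rung's underside is at z = 207 mm and rungs are spaced 264 mm apart (underside to underside).


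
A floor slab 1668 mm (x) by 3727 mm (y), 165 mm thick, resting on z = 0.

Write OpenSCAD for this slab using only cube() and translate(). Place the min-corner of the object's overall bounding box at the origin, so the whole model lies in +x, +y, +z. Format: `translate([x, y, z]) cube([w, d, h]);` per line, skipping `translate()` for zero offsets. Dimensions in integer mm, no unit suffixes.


cube([1668, 3727, 165]);


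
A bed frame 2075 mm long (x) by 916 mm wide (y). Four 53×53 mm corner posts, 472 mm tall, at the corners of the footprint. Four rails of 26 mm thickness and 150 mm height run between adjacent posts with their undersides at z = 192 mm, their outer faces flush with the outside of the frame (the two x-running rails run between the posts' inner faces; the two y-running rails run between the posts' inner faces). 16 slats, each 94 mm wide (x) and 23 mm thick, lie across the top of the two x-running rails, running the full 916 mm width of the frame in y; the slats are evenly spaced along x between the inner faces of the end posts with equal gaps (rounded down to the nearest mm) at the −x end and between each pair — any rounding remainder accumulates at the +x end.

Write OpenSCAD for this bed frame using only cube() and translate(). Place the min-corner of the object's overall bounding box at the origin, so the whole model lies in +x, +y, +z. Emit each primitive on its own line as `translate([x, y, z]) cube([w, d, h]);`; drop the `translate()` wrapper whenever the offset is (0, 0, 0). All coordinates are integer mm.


// slat z = rail_z + rail_h = 192 + 150 = 342
// slat gap = ⌊(1969 − 16·94) / 17⌋ = 27
cube([53, 53, 472]);
translate([0, 863, 0]) cube([53, 53, 472]);
translate([2022, 0, 0]) cube([53, 53, 472]);
translate([2022, 863, 0]) cube([53, 53, 472]);
translate([53, 0, 192]) cube([1969, 26, 150]);
translate([53, 890, 192]) cube([1969, 26, 150]);
translate([0, 53, 192]) cube([26, 810, 150]);
translate([2049, 53, 192]) cube([26, 810, 150]);
translate([80, 0, 342]) cube([94, 916, 23]);
translate([201, 0, 342]) cube([94, 916, 23]);
translate([322, 0, 342]) cube([94, 916, 23]);
translate([443, 0, 342]) cube([94, 916, 23]);
translate([564, 0, 342]) cube([94, 916, 23]);
translate([685, 0, 342]) cube([94, 916, 23]);
translate([806, 0, 342]) cube([94, 916, 23]);
translate([927, 0, 342]) cube([94, 916, 23]);
translate([1048, 0, 342]) cube([94, 916, 23]);
translate([1169, 0, 342]) cube([94, 916, 23]);
translate([1290, 0, 342]) cube([94, 916, 23]);
translate([1411, 0, 342]) cube([94, 916, 23]);
translate([1532, 0, 342]) cube([94, 916, 23]);
translate([1653, 0, 342]) cube([94, 916, 23]);
translate([1774, 0, 342]) cube([94, 916, 23]);
translate([1895, 0, 342]) cube([94, 916, 23]);


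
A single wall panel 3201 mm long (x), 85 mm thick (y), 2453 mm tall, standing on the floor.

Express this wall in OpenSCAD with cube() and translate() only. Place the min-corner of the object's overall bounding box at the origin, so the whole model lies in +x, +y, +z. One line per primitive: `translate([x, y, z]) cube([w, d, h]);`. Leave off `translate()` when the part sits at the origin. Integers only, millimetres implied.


cube([3201, 85, 2453]);


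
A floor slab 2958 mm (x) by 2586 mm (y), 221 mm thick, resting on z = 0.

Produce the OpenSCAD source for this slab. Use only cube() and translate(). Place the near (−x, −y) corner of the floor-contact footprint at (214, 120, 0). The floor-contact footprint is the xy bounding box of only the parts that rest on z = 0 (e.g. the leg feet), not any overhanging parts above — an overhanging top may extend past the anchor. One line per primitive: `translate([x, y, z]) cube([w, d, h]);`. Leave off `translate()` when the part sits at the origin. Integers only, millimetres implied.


translate([214, 120, 0]) cube([2958, 2586, 221]);


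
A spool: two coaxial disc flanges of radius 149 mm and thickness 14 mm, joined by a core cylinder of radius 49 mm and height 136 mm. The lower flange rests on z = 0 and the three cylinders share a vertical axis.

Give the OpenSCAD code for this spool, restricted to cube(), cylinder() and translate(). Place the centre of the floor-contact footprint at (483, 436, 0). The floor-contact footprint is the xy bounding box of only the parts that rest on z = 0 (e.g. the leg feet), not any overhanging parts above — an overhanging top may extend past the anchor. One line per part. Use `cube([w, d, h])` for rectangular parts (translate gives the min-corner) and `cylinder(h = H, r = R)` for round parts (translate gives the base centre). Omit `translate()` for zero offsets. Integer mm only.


translate([483, 436, 0]) cylinder(h = 14, r = 149);
translate([483, 436, 14]) cylinder(h = 136, r = 49);
translate([483, 436, 150]) cylinder(h = 14, r = 149);


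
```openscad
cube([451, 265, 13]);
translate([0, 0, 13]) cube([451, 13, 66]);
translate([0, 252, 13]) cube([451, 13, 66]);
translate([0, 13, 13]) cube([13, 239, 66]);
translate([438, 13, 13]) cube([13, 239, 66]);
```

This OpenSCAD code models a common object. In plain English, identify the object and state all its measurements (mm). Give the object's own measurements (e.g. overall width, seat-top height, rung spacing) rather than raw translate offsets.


An open-topped rectangular box: outside dimensions 451×265×79 mm, with a uniform wall and base thickness of 13 mm. The base is a full 451×265 slab on the floor; four walls sit on top of the base. The front and back walls (the −y and +y sides) span the full width; the two side walls fit between them.


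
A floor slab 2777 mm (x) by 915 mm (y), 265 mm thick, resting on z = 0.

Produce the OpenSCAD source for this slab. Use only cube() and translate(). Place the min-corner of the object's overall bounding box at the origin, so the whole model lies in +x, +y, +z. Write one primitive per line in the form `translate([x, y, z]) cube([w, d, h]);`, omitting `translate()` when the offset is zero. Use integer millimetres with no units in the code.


cube([2777, 915, 265]);


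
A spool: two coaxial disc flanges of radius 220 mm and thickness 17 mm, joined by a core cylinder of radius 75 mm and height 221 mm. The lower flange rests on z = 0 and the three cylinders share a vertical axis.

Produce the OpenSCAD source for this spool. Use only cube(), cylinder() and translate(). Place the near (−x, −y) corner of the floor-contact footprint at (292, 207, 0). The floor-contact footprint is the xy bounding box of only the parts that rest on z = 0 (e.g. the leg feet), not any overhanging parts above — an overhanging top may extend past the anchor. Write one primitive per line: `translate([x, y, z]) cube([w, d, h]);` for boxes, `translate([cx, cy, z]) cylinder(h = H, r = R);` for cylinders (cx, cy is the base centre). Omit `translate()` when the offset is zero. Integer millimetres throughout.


translate([512, 427, 0]) cylinder(h = 17, r = 220);
translate([512, 427, 17]) cylinder(h = 221, r = 75);
translate([512, 427, 238]) cylinder(h = 17, r = 220);


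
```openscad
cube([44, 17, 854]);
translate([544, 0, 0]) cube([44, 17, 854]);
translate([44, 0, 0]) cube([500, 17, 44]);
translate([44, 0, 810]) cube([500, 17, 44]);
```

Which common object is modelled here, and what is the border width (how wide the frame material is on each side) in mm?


A picture frame. The border width is 44 mm.

Four thin pieces enclosing a rectangular opening — a picture frame. The two full-height stiles are 854 mm tall; the top rail sits at z = 810 and is 44 mm tall, so the border above the opening is 854 − 810 = 44 mm, matching the stile x-width.


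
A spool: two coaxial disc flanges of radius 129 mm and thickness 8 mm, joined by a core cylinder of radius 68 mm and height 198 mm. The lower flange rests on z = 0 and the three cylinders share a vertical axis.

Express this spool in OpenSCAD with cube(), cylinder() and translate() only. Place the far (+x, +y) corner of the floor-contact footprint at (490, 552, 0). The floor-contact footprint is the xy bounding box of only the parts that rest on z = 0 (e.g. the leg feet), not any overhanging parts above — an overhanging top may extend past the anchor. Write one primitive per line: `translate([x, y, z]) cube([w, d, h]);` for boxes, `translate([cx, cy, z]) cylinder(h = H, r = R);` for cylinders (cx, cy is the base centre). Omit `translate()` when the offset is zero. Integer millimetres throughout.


translate([361, 423, 0]) cylinder(h = 8, r = 129);
translate([361, 423, 8]) cylinder(h = 198, r = 68);
translate([361, 423, 206]) cylinder(h = 8, r = 129);


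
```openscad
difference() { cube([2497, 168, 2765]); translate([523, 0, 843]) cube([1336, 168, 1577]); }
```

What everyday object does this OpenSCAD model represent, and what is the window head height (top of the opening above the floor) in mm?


A wall with a window opening. The window head height is 2420 mm.

A wall with a rectangular opening subtracted — a window. Sill at z = 843, opening 1577 mm tall, so the head is at 843 + 1577 = 2420 mm.


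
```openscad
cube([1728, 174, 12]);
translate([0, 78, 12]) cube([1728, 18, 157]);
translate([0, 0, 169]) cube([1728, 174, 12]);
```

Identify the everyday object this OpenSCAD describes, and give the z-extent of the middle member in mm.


An I-beam. The web height is 157 mm.

Two wide flanges with a thin centred web — an I-beam. Overall 181 mm minus two 12 mm flanges gives a web of 181 − 2·12 = 157 mm.


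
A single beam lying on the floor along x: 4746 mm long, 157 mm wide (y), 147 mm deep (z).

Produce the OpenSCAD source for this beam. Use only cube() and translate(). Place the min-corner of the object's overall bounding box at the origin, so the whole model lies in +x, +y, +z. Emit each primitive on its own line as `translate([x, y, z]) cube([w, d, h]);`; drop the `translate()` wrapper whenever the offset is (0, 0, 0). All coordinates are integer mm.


cube([4746, 157, 147]);


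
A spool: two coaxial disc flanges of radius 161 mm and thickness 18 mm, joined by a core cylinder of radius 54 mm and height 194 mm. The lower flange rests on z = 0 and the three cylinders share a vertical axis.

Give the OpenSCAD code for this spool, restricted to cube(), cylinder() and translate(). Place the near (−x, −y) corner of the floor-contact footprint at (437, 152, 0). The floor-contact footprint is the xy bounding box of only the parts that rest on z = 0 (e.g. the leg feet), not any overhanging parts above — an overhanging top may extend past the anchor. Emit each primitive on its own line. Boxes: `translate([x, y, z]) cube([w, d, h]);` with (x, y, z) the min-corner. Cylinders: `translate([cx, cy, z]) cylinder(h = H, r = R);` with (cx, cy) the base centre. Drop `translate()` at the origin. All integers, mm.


translate([598, 313, 0]) cylinder(h = 18, r = 161);
translate([598, 313, 18]) cylinder(h = 194, r = 54);
translate([598, 313, 212]) cylinder(h = 18, r = 161);


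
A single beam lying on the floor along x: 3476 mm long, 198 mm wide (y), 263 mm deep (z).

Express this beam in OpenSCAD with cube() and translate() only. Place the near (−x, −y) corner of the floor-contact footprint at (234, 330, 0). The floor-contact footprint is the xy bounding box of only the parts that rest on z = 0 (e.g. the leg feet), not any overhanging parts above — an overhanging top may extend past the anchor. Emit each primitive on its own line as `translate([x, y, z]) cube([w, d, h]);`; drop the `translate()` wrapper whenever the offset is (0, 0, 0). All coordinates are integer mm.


translate([234, 330, 0]) cube([3476, 198, 263]);


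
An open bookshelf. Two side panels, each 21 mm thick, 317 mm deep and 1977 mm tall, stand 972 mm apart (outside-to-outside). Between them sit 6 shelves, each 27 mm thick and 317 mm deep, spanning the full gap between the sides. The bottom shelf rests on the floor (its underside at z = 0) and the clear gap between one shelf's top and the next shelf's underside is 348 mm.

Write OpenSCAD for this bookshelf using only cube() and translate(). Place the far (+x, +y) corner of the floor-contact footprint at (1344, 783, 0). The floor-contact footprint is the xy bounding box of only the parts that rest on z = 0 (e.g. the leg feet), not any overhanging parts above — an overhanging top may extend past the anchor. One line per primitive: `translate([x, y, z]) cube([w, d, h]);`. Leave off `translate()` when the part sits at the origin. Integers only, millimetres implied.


translate([372, 466, 0]) cube([21, 317, 1977]);
translate([1323, 466, 0]) cube([21, 317, 1977]);
translate([393, 466, 0]) cube([930, 317, 27]);
translate([393, 466, 375]) cube([930, 317, 27]);
translate([393, 466, 750]) cube([930, 317, 27]);
translate([393, 466, 1125]) cube([930, 317, 27]);
translate([393, 466, 1500]) cube([930, 317, 27]);
translate([393, 466, 1875]) cube([930, 317, 27]);


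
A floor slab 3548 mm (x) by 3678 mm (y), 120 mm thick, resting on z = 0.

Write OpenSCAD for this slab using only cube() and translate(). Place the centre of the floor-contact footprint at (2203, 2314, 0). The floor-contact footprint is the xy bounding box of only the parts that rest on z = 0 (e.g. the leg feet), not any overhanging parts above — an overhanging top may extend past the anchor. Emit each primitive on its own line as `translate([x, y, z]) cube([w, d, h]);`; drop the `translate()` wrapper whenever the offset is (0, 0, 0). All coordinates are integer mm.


translate([429, 475, 0]) cube([3548, 3678, 120]);


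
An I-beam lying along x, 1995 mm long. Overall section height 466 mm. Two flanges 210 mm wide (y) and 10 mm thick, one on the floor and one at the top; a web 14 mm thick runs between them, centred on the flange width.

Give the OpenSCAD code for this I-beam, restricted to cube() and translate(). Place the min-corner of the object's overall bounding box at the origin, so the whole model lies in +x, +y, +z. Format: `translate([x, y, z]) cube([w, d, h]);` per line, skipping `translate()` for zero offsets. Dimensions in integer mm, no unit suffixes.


cube([1995, 210, 10]);
translate([0, 98, 10]) cube([1995, 14, 446]);
translate([0, 0, 456]) cube([1995, 210, 10]);


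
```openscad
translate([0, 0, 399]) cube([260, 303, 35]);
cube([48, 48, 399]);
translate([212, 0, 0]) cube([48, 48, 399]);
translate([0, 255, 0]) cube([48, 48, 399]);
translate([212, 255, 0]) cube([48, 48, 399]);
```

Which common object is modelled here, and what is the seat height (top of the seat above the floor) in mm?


A stool. The seat height is 434 mm.

A 260×303×35 slab at z = 399 on four corner posts — a stool. The seat top is 399 + 35 = 434 mm.


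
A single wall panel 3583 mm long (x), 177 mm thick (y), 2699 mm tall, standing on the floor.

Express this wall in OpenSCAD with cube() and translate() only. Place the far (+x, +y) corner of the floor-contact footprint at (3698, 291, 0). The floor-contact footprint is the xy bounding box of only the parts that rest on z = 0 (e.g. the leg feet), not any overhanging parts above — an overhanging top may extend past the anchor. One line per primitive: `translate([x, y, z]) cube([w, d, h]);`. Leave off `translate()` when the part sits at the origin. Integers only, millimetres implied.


translate([115, 114, 0]) cube([3583, 177, 2699]);


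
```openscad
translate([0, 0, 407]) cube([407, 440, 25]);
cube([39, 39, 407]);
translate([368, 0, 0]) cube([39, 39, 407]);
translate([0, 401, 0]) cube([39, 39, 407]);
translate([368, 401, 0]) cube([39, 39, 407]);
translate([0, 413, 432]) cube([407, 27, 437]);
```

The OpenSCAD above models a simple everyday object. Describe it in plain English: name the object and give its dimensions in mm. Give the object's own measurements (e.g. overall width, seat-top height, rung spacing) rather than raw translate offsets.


A chair. The seat is a 407×440×25 mm slab with its top at z = 432 mm, on four 39×39 mm corner legs (flush with the seat edges, standing on z = 0). A flat backrest 27 mm thick, 437 mm tall, spans the full seat width and rises from the seat top along its +y edge, rear face flush with the rear of the seat.


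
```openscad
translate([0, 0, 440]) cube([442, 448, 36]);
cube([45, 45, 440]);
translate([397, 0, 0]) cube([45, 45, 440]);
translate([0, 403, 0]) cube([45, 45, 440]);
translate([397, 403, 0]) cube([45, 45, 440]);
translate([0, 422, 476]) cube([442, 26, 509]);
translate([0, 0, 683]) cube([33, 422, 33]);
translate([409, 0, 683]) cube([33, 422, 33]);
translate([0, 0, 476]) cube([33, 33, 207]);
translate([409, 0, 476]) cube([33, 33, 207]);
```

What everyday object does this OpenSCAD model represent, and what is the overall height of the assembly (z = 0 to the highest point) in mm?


A chair. The overall height is 985 mm.

A slab on four corner posts with a tall panel at the back — a chair. The seat slab sits at z = 440 with thickness 36, and the 509 mm backrest starts at the seat top, so the overall height is 440 + 36 + 509 = 985 mm.


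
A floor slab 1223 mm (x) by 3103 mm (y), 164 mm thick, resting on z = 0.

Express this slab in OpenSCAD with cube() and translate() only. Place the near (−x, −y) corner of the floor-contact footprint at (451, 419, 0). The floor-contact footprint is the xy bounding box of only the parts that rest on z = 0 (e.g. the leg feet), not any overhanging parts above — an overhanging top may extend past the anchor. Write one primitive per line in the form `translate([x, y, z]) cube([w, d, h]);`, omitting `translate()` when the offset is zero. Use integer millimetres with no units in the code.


translate([451, 419, 0]) cube([1223, 3103, 164]);


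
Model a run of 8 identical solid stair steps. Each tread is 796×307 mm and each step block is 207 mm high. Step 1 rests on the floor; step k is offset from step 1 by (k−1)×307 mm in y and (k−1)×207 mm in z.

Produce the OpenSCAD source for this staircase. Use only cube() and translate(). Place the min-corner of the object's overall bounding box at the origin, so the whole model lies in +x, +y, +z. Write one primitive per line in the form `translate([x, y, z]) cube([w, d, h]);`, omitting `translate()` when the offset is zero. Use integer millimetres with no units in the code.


cube([796, 307, 207]);
translate([0, 307, 207]) cube([796, 307, 207]);
translate([0, 614, 414]) cube([796, 307, 207]);
translate([0, 921, 621]) cube([796, 307, 207]);
translate([0, 1228, 828]) cube([796, 307, 207]);
translate([0, 1535, 1035]) cube([796, 307, 207]);
translate([0, 1842, 1242]) cube([796, 307, 207]);
translate([0, 2149, 1449]) cube([796, 307, 207]);


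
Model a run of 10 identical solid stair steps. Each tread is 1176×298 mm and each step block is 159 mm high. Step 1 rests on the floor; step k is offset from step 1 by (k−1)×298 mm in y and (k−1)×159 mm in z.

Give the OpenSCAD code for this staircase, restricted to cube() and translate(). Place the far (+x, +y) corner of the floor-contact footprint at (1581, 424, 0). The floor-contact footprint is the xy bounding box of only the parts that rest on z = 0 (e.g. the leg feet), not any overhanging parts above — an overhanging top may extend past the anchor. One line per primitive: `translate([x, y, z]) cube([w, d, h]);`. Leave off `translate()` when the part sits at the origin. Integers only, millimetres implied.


translate([405, 126, 0]) cube([1176, 298, 159]);
translate([405, 424, 159]) cube([1176, 298, 159]);
translate([405, 722, 318]) cube([1176, 298, 159]);
translate([405, 1020, 477]) cube([1176, 298, 159]);
translate([405, 1318, 636]) cube([1176, 298, 159]);
translate([405, 1616, 795]) cube([1176, 298, 159]);
translate([405, 1914, 954]) cube([1176, 298, 159]);
translate([405, 2212, 1113]) cube([1176, 298, 159]);
translate([405, 2510, 1272]) cube([1176, 298, 159]);
translate([405, 2808, 1431]) cube([1176, 298, 159]);


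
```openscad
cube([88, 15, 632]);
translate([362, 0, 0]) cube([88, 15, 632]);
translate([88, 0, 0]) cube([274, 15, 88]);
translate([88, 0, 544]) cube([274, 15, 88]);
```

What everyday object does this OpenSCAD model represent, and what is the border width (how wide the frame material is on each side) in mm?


A picture frame. The border width is 88 mm.

Four thin pieces enclosing a rectangular opening — a picture frame. The two full-height stiles are 632 mm tall; the top rail sits at z = 544 and is 88 mm tall, so the border above the opening is 632 − 544 = 88 mm, matching the stile x-width.


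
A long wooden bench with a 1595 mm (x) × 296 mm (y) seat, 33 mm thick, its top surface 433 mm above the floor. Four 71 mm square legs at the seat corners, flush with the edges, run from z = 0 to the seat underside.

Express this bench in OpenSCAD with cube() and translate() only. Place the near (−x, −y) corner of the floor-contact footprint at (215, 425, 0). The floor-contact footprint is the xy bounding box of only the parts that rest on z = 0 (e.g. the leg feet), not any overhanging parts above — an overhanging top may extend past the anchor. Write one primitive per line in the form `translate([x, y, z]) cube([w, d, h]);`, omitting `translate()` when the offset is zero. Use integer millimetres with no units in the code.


translate([215, 425, 400]) cube([1595, 296, 33]);
translate([215, 425, 0]) cube([71, 71, 400]);
translate([215, 650, 0]) cube([71, 71, 400]);
translate([1739, 425, 0]) cube([71, 71, 400]);
translate([1739, 650, 0]) cube([71, 71, 400]);


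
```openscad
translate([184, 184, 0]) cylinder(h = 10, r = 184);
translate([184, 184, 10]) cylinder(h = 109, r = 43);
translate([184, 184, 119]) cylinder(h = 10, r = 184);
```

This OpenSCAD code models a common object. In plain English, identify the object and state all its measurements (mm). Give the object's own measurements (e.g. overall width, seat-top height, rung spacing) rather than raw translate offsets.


A spool: two coaxial disc flanges of radius 184 mm and thickness 10 mm, joined by a core cylinder of radius 43 mm and height 109 mm. The lower flange rests on z = 0 and the three cylinders share a vertical axis.


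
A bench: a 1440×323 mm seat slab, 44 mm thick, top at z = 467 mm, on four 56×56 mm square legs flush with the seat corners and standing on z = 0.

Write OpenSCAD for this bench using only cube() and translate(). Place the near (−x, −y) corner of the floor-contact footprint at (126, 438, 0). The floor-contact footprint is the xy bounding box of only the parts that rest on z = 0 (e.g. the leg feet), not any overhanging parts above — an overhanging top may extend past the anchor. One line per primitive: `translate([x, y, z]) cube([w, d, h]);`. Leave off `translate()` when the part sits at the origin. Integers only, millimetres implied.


translate([126, 438, 423]) cube([1440, 323, 44]);
translate([126, 438, 0]) cube([56, 56, 423]);
translate([126, 705, 0]) cube([56, 56, 423]);
translate([1510, 438, 0]) cube([56, 56, 423]);
translate([1510, 705, 0]) cube([56, 56, 423]);


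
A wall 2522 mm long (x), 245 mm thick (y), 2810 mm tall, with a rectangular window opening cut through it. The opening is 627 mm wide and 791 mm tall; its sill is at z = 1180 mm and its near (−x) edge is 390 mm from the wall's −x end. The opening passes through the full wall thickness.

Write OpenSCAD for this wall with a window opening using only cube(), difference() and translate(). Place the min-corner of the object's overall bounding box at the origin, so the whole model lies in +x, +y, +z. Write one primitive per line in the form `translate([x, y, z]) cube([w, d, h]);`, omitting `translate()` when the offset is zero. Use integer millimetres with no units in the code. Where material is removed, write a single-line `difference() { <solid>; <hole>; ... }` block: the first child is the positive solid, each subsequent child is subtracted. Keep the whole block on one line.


difference() { cube([2522, 245, 2810]); translate([390, 0, 1180]) cube([627, 245, 791]); }


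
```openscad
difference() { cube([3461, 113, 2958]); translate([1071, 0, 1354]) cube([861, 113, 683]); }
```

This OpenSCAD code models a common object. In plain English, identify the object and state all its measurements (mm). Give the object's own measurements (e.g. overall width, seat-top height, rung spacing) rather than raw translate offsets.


A wall 3461 mm long (x), 113 mm thick (y), 2958 mm tall, with a rectangular window opening cut through it. The opening is 861 mm wide and 683 mm tall; its sill is at z = 1354 mm and its near (−x) edge is 1071 mm from the wall's −x end. The opening passes through the full wall thickness.


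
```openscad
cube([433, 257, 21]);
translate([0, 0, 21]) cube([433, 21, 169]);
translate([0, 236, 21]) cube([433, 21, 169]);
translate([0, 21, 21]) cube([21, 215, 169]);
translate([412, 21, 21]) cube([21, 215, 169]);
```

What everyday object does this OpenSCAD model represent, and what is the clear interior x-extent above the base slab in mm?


An open box. The internal width is 391 mm.

A 433×257 base slab with four walls standing on it — an open box. The base is 433 mm wide and the walls are 21 mm thick, so the internal width is 433 − 2 × 21 = 391 mm.


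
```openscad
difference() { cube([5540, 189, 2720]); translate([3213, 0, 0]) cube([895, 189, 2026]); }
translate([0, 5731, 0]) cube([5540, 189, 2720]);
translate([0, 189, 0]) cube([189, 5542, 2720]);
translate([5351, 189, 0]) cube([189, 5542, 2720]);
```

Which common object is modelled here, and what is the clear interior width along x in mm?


A single room. The interior width is 5162 mm.

Four walls enclosing a rectangle with a door in the front wall — a room. Outside width 5540 minus two 189 mm walls gives 5162 mm.


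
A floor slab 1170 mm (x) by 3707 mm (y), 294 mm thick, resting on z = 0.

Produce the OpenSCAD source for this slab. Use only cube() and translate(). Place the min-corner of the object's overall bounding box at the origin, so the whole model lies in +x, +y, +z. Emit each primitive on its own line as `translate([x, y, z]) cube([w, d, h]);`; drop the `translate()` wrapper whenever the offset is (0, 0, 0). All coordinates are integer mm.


cube([1170, 3707, 294]);


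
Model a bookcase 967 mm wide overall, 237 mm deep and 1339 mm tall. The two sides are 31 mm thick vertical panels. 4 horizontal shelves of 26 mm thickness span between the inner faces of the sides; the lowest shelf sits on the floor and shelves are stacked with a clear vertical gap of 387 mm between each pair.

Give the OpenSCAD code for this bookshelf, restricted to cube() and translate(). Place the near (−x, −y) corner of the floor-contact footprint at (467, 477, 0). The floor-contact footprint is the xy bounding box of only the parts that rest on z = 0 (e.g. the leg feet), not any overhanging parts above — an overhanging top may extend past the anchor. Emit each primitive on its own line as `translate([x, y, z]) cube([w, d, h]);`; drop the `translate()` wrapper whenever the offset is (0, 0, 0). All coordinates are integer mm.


translate([467, 477, 0]) cube([31, 237, 1339]);
translate([1403, 477, 0]) cube([31, 237, 1339]);
translate([498, 477, 0]) cube([905, 237, 26]);
translate([498, 477, 413]) cube([905, 237, 26]);
translate([498, 477, 826]) cube([905, 237, 26]);
translate([498, 477, 1239]) cube([905, 237, 26]);


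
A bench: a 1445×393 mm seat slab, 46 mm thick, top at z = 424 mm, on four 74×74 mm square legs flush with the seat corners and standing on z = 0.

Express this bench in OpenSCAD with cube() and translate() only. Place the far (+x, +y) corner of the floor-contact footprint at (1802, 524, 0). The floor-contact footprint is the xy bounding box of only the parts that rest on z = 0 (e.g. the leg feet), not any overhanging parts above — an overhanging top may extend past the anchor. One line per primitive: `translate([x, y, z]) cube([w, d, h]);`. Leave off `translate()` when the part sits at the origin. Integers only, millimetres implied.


translate([357, 131, 378]) cube([1445, 393, 46]);
translate([357, 131, 0]) cube([74, 74, 378]);
translate([357, 450, 0]) cube([74, 74, 378]);
translate([1728, 131, 0]) cube([74, 74, 378]);
translate([1728, 450, 0]) cube([74, 74, 378]);


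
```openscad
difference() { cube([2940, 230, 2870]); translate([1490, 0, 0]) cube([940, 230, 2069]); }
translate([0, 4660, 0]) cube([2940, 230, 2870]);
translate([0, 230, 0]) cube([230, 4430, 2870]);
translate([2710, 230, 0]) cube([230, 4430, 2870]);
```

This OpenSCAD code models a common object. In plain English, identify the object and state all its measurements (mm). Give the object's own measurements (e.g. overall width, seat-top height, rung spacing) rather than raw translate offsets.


A single room: four walls, each 2870 mm tall and 230 mm thick, enclosing an outside footprint 2940×4890 mm (x × y), no floor or roof. The front and back walls (−y and +y sides) run the full x-width; the side walls fit between their inner faces. A door opening 940 mm wide and 2069 mm tall is cut through the front wall from the floor up, its −x edge 1490 mm from the wall's −x end.


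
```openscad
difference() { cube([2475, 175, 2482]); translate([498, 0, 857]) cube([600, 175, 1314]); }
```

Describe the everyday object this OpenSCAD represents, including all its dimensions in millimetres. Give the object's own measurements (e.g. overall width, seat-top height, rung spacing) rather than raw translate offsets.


A wall 2475 mm long (x), 175 mm thick (y), 2482 mm tall, with a rectangular window opening cut through it. The opening is 600 mm wide and 1314 mm tall; its sill is at z = 857 mm and its near (−x) edge is 498 mm from the wall's −x end. The opening passes through the full wall thickness.


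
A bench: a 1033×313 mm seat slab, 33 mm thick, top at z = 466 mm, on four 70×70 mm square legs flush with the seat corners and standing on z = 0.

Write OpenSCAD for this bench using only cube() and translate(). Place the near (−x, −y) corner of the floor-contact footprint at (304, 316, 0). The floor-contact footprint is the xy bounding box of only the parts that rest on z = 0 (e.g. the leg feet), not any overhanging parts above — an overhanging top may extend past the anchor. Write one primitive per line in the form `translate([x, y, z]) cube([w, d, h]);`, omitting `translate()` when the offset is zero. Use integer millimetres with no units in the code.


translate([304, 316, 433]) cube([1033, 313, 33]);
translate([304, 316, 0]) cube([70, 70, 433]);
translate([304, 559, 0]) cube([70, 70, 433]);
translate([1267, 316, 0]) cube([70, 70, 433]);
translate([1267, 559, 0]) cube([70, 70, 433]);


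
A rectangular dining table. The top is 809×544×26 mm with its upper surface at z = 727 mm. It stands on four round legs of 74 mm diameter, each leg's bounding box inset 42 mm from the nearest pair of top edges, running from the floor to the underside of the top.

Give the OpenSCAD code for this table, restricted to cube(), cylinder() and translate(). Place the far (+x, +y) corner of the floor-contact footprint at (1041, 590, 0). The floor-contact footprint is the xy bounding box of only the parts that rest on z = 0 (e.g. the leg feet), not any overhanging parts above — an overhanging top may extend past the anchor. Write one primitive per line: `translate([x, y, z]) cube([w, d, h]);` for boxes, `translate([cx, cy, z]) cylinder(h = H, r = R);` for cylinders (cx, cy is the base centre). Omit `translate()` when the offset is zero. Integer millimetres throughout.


// leg_h = 727 - 26 = 701
translate([274, 88, 701]) cube([809, 544, 26]);
translate([353, 167, 0]) cylinder(h = 701, r = 37);
translate([1004, 167, 0]) cylinder(h = 701, r = 37);
translate([353, 553, 0]) cylinder(h = 701, r = 37);
translate([1004, 553, 0]) cylinder(h = 701, r = 37);


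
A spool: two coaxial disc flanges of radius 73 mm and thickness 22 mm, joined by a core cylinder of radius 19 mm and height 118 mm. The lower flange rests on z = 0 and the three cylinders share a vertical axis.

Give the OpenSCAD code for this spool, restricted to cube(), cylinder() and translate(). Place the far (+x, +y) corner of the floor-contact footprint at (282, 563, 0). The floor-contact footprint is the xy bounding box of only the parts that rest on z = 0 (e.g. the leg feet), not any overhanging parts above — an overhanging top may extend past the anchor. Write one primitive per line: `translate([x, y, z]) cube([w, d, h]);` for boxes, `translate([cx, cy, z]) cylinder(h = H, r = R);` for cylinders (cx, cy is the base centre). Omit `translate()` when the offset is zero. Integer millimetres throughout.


translate([209, 490, 0]) cylinder(h = 22, r = 73);
translate([209, 490, 22]) cylinder(h = 118, r = 19);
translate([209, 490, 140]) cylinder(h = 22, r = 73);
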